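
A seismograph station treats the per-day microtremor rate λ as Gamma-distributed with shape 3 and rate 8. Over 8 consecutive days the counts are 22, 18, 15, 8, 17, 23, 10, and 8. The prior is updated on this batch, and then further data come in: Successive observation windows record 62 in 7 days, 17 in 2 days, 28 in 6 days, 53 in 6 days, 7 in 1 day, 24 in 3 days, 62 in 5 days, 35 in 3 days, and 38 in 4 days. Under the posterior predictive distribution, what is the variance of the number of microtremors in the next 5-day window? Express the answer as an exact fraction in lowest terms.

Total count: 22 + 18 + 15 + 8 + 17 + 23 + 10 + 8 = 121.
Total exposure: 8 days.
After the first batch: Gamma(3 + 121, 8 + 8) = Gamma(124, 16).
Total count: 62 + 17 + 28 + 53 + 7 + 24 + 62 + 35 + 38 = 326.
Total exposure: 7 + 2 + 6 + 6 + 1 + 3 + 5 + 3 + 4 = 37 days.
After the second batch: Gamma(124 + 326, 16 + 37) = Gamma(450, 53).
The posterior predictive for a window of length T is Negative Binomial with variance T·α'·(β'+T)/β'² = 5·450·58/2809 = 130500/2809.

130500/2809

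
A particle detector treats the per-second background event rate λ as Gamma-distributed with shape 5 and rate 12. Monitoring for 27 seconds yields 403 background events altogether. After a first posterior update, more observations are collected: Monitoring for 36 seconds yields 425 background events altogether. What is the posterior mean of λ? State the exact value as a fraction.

Total count 403 over total exposure 27 seconds.
After the first batch: Gamma(5 + 403, 12 + 27) = Gamma(408, 39).
Total count 425 over total exposure 36 seconds.
After the second batch: Gamma(408 + 425, 39 + 36) = Gamma(833, 75).
Posterior mean = α'/β' = 833/75.

833/75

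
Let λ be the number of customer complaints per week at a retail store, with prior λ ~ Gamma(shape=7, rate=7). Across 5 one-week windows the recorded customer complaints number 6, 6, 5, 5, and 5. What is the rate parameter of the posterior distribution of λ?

Total count: 6 + 6 + 5 + 5 + 5 = 27.
Total exposure: 5 weeks.
Gamma(α, β) with Poisson data over total exposure Σt gives posterior Gamma(α+Σx, β+Σt) = Gamma(34, 12).

12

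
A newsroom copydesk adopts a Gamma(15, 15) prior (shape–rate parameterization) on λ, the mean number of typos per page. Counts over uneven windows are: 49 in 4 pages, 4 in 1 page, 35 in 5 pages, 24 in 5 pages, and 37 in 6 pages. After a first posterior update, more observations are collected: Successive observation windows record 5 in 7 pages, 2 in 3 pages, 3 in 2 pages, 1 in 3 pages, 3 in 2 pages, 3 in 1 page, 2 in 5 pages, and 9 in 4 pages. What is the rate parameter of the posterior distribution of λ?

Total count: 49 + 4 + 35 + 24 + 37 = 149.
Total exposure: 4 + 1 + 5 + 5 + 6 = 21 pages.
After the first batch: Gamma(15 + 149, 15 + 21) = Gamma(164, 36).
Total count: 5 + 2 + 3 + 1 + 3 + 3 + 2 + 9 = 28.
Total exposure: 7 + 3 + 2 + 3 + 2 + 1 + 5 + 4 = 27 pages.
After the second batch: Gamma(164 + 28, 36 + 27) = Gamma(192, 63).

63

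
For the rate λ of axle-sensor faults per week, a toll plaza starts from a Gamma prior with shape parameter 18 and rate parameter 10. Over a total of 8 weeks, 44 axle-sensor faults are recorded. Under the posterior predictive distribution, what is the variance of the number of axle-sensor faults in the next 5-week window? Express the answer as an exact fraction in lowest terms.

3565/162

Total count 44 over total exposure 8 weeks.
Conjugate update: add total count to the shape and total exposure to the rate, giving Gamma(62, 18).
The posterior predictive for a window of length T is Negative Binomial with variance T·α'·(β'+T)/β'² = 5·62·23/324 = 3565/162.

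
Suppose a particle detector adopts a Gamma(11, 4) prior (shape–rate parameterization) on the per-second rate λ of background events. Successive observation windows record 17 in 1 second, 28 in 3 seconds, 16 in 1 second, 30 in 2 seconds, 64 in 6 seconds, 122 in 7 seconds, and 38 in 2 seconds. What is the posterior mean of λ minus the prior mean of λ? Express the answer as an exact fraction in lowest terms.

Total count: 17 + 28 + 16 + 30 + 64 + 122 + 38 = 315.
Total exposure: 1 + 3 + 1 + 2 + 6 + 7 + 2 = 22 seconds.
Gamma(α, β) with Poisson data over total exposure Σt gives posterior Gamma(α+Σx, β+Σt) = Gamma(326, 26).
Posterior mean = 326/26 = 163/13; prior mean = 11/4 = 11/4. Difference = 163/13 − 11/4 = 509/52.

509/52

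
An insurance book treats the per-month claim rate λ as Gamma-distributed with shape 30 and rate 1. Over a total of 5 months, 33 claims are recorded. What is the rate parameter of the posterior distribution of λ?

6

Total count 33 over total exposure 5 months.
Posterior: α' = 30 + 33 = 63, β' = 1 + 5 = 6.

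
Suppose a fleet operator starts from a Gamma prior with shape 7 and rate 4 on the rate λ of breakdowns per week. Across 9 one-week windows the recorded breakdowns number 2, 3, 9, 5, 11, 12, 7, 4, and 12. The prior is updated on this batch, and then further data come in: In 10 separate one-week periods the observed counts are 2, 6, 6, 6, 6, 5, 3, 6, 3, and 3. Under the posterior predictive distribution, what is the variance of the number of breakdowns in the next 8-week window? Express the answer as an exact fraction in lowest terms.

Total count: 2 + 3 + 9 + 5 + 11 + 12 + 7 + 4 + 12 = 65.
Total exposure: 9 weeks.
After the first batch: Gamma(7 + 65, 4 + 9) = Gamma(72, 13).
Total count: 2 + 6 + 6 + 6 + 6 + 5 + 3 + 6 + 3 + 3 = 46.
Total exposure: 10 weeks.
After the second batch: Gamma(72 + 46, 13 + 10) = Gamma(118, 23).
The posterior predictive for a window of length T is Negative Binomial with variance T·α'·(β'+T)/β'² = 8·118·31/529 = 29264/529.

29264/529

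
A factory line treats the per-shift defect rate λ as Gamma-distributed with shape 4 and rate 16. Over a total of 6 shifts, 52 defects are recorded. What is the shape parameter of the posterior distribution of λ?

Total count 52 over total exposure 6 shifts.
Posterior: α' = 4 + 52 = 56, β' = 16 + 6 = 22.

56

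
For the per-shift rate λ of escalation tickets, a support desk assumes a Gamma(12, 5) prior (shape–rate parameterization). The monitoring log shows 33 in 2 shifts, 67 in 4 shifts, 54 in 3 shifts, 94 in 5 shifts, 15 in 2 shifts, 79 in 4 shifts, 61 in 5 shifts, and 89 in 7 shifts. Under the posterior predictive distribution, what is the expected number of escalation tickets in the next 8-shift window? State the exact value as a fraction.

Total count: 33 + 67 + 54 + 94 + 15 + 79 + 61 + 89 = 492.
Total exposure: 2 + 4 + 3 + 5 + 2 + 4 + 5 + 7 = 32 shifts.
The Gamma prior is conjugate for the Poisson rate, so λ | data ~ Gamma(12+492, 5+32) = Gamma(504, 37).
Predictive mean over an 8-shift window = T·E[λ|data] = 8·504/37 = 4032/37.

4032/37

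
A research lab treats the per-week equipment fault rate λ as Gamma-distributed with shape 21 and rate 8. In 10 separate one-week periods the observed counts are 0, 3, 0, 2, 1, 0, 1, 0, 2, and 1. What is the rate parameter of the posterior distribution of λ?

Total count: 0 + 3 + 0 + 2 + 1 + 0 + 1 + 0 + 2 + 1 = 10.
Total exposure: 10 weeks.
Posterior: α' = 21 + 10 = 31, β' = 8 + 10 = 18.

18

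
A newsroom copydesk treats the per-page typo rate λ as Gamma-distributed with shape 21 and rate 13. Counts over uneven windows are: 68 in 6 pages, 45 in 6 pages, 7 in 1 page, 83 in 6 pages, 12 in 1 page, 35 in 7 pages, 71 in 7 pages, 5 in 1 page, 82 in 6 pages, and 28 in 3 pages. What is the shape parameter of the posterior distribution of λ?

Total count: 68 + 45 + 7 + 83 + 12 + 35 + 71 + 5 + 82 + 28 = 436.
Total exposure: 6 + 6 + 1 + 6 + 1 + 7 + 7 + 1 + 6 + 3 = 44 pages.
The Gamma prior is conjugate for the Poisson rate, so λ | data ~ Gamma(21+436, 13+44) = Gamma(457, 57).

457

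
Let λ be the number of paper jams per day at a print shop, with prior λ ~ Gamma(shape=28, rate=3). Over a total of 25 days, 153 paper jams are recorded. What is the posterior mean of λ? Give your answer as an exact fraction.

Total count 153 over total exposure 25 days.
Gamma(α, β) with Poisson data over total exposure Σt gives posterior Gamma(α+Σx, β+Σt) = Gamma(181, 28).
Posterior mean = α'/β' = 181/28.

181/28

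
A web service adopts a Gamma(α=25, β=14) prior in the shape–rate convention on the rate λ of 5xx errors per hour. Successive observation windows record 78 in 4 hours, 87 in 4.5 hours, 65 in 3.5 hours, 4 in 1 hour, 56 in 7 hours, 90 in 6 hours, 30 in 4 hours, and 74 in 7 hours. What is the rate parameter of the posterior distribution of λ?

51

Total count: 78 + 87 + 65 + 4 + 56 + 90 + 30 + 74 = 484.
Total exposure: 4 + 4.5 + 3.5 + 1 + 7 + 6 + 4 + 7 = 37 hours.
Posterior: α' = 25 + 484 = 509, β' = 14 + 37 = 51.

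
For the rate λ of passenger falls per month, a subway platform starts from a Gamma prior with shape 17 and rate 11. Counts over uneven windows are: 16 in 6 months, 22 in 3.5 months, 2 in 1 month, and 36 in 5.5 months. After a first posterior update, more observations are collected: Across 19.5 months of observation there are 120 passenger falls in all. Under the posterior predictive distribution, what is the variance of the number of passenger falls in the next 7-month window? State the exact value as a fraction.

Total count: 16 + 22 + 2 + 36 = 76.
Total exposure: 6 + 3.5 + 1 + 5.5 = 16 months.
After the first batch: Gamma(17 + 76, 11 + 16) = Gamma(93, 27).
Total count 120 over total exposure 19.5 months.
After the second batch: Gamma(93 + 120, 27 + 19.5) = Gamma(213, 93/2).
The posterior predictive for a window of length T is Negative Binomial with variance T·α'·(β'+T)/β'² = 7·213·(107/2)/(8649/4) = 106358/2883.

106358/2883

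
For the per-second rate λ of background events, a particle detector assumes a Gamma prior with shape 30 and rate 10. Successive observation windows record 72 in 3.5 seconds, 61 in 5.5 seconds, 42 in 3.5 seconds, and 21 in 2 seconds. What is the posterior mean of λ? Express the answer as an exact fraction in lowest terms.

Total count: 72 + 61 + 42 + 21 = 196.
Total exposure: 3.5 + 5.5 + 3.5 + 2 = 14.5 seconds.
Posterior: α' = 30 + 196 = 226, β' = 10 + 14.5 = 49/2.
Posterior mean = α'/β' = 226/(49/2) = 452/49.

452/49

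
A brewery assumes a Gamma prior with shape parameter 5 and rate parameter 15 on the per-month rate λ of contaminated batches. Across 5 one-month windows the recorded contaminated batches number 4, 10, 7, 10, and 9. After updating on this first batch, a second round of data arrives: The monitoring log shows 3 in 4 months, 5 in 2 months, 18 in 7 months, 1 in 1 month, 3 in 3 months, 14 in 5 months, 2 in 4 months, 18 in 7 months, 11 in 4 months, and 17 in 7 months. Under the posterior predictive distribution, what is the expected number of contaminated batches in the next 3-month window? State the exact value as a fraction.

Total count: 4 + 10 + 7 + 10 + 9 = 40.
Total exposure: 5 months.
After the first batch: Gamma(5 + 40, 15 + 5) = Gamma(45, 20).
Total count: 3 + 5 + 18 + 1 + 3 + 14 + 2 + 18 + 11 + 17 = 92.
Total exposure: 4 + 2 + 7 + 1 + 3 + 5 + 4 + 7 + 4 + 7 = 44 months.
After the second batch: Gamma(45 + 92, 20 + 44) = Gamma(137, 64).
Predictive mean over a 3-month window = T·E[λ|data] = 3·137/64 = 411/64.

411/64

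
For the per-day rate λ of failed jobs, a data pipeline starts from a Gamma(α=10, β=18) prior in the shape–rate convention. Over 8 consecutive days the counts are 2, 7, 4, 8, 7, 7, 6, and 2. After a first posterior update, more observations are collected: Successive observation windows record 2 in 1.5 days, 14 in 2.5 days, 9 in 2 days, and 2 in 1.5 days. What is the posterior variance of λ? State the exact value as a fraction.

320/4489

Total count: 2 + 7 + 4 + 8 + 7 + 7 + 6 + 2 = 43.
Total exposure: 8 days.
After the first batch: Gamma(10 + 43, 18 + 8) = Gamma(53, 26).
Total count: 2 + 14 + 9 + 2 = 27.
Total exposure: 1.5 + 2.5 + 2 + 1.5 = 7.5 days.
After the second batch: Gamma(53 + 27, 26 + 7.5) = Gamma(80, 67/2).
Posterior variance = α'/β'² = 80/(4489/4) = 320/4489.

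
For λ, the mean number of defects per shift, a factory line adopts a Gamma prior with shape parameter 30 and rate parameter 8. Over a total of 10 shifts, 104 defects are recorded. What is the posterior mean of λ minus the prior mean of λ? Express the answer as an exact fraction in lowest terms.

Total count 104 over total exposure 10 shifts.
Conjugate update: add total count to the shape and total exposure to the rate, giving Gamma(134, 18).
Posterior mean = 134/18 = 67/9; prior mean = 30/8 = 15/4. Difference = 67/9 − 15/4 = 133/36.

133/36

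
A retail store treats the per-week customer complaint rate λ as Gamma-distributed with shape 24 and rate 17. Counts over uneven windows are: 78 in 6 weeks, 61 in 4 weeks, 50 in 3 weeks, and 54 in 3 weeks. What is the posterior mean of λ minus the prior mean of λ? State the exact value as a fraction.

Total count: 78 + 61 + 50 + 54 = 243.
Total exposure: 6 + 4 + 3 + 3 = 16 weeks.
Conjugate update: add total count to the shape and total exposure to the rate, giving Gamma(267, 33).
Posterior mean = 267/33 = 89/11; prior mean = 24/17 = 24/17. Difference = 89/11 − 24/17 = 1249/187.

1249/187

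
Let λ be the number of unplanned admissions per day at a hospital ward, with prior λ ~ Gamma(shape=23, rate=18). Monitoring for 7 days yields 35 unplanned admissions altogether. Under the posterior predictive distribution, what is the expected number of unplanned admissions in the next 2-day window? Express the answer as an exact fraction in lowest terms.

116/25

Total count 35 over total exposure 7 days.
Gamma(α, β) with Poisson data over total exposure Σt gives posterior Gamma(α+Σx, β+Σt) = Gamma(58, 25).
Predictive mean over a 2-day window = T·E[λ|data] = 2·58/25 = 116/25.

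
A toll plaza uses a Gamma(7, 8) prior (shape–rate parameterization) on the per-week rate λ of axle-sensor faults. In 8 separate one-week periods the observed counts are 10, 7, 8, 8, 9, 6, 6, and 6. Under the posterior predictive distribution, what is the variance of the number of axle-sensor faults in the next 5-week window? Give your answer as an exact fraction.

7035/256

Total count: 10 + 7 + 8 + 8 + 9 + 6 + 6 + 6 = 60.
Total exposure: 8 weeks.
Posterior: α' = 7 + 60 = 67, β' = 8 + 8 = 16.
The posterior predictive for a window of length T is Negative Binomial with variance T·α'·(β'+T)/β'² = 5·67·21/256 = 7035/256.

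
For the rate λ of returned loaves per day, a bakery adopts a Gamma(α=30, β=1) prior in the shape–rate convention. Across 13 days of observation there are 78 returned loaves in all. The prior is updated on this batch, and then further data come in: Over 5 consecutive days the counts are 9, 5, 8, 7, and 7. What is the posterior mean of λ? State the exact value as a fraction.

144/19

Total count 78 over total exposure 13 days.
After the first batch: Gamma(30 + 78, 1 + 13) = Gamma(108, 14).
Total count: 9 + 5 + 8 + 7 + 7 = 36.
Total exposure: 5 days.
After the second batch: Gamma(108 + 36, 14 + 5) = Gamma(144, 19).
Posterior mean = α'/β' = 144/19.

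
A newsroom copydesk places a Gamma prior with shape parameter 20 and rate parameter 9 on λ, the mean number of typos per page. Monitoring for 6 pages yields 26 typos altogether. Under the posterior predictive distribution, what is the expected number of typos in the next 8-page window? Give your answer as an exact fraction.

368/15

Total count 26 over total exposure 6 pages.
Gamma(α, β) with Poisson data over total exposure Σt gives posterior Gamma(α+Σx, β+Σt) = Gamma(46, 15).
Predictive mean over an 8-page window = T·E[λ|data] = 8·46/15 = 368/15.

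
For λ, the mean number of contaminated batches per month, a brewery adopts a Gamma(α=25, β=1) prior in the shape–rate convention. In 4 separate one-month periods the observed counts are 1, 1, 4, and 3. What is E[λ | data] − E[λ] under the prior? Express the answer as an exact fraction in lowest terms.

-91/5

Total count: 1 + 1 + 4 + 3 = 9.
Total exposure: 4 months.
Conjugate update: add total count to the shape and total exposure to the rate, giving Gamma(34, 5).
Posterior mean = 34/5 = 34/5; prior mean = 25/1 = 25. Difference = 34/5 − 25 = -91/5.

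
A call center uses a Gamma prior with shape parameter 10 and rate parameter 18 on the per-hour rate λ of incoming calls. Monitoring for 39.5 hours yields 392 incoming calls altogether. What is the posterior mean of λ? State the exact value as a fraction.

Total count 392 over total exposure 39.5 hours.
Gamma(α, β) with Poisson data over total exposure Σt gives posterior Gamma(α+Σx, β+Σt) = Gamma(402, 115/2).
Posterior mean = α'/β' = 402/(115/2) = 804/115.

804/115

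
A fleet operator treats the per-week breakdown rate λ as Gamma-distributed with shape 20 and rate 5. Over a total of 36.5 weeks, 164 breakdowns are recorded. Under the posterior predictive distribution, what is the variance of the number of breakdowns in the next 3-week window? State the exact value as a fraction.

98256/6889

Total count 164 over total exposure 36.5 weeks.
Posterior: α' = 20 + 164 = 184, β' = 5 + 36.5 = 83/2.
The posterior predictive for a window of length T is Negative Binomial with variance T·α'·(β'+T)/β'² = 3·184·(89/2)/(6889/4) = 98256/6889.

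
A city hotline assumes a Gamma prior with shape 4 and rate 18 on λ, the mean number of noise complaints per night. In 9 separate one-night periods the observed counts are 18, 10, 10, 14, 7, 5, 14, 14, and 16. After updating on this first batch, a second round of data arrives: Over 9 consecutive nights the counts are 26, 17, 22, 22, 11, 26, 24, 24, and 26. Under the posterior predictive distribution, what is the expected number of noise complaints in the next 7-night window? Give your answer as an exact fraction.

Total count: 18 + 10 + 10 + 14 + 7 + 5 + 14 + 14 + 16 = 108.
Total exposure: 9 nights.
After the first batch: Gamma(4 + 108, 18 + 9) = Gamma(112, 27).
Total count: 26 + 17 + 22 + 22 + 11 + 26 + 24 + 24 + 26 = 198.
Total exposure: 9 nights.
After the second batch: Gamma(112 + 198, 27 + 9) = Gamma(310, 36).
Predictive mean over a 7-night window = T·E[λ|data] = 7·310/36 = 1085/18.

1085/18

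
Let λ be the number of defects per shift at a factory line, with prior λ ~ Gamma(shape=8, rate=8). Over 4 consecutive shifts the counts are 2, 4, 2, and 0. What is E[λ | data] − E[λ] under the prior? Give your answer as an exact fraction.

1/3

Total count: 2 + 4 + 2 + 0 = 8.
Total exposure: 4 shifts.
By Gamma–Poisson conjugacy, the posterior is Gamma(α + Σx, β + Σt) = Gamma(8 + 8, 8 + 4) = Gamma(16, 12).
Posterior mean = 16/12 = 4/3; prior mean = 8/8 = 1. Difference = 4/3 − 1 = 1/3.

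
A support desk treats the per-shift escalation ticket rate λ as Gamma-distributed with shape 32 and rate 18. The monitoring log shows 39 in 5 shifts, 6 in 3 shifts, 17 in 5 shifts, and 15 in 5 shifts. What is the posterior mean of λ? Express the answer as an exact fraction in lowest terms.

Total count: 39 + 6 + 17 + 15 = 77.
Total exposure: 5 + 3 + 5 + 5 = 18 shifts.
By Gamma–Poisson conjugacy, the posterior is Gamma(α + Σx, β + Σt) = Gamma(32 + 77, 18 + 18) = Gamma(109, 36).
Posterior mean = α'/β' = 109/36.

109/36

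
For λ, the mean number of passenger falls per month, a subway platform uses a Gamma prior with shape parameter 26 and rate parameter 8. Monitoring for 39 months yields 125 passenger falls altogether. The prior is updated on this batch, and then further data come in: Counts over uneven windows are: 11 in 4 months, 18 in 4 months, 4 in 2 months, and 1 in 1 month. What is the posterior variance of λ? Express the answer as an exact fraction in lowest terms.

Total count 125 over total exposure 39 months.
After the first batch: Gamma(26 + 125, 8 + 39) = Gamma(151, 47).
Total count: 11 + 18 + 4 + 1 = 34.
Total exposure: 4 + 4 + 2 + 1 = 11 months.
After the second batch: Gamma(151 + 34, 47 + 11) = Gamma(185, 58).
Posterior variance = α'/β'² = 185/3364.

185/3364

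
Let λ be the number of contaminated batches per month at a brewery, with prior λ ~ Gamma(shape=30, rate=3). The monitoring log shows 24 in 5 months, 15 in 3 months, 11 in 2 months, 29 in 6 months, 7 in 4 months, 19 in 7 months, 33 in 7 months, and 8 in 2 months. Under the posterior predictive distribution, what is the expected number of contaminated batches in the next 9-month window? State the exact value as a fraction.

Total count: 24 + 15 + 11 + 29 + 7 + 19 + 33 + 8 = 146.
Total exposure: 5 + 3 + 2 + 6 + 4 + 7 + 7 + 2 = 36 months.
By Gamma–Poisson conjugacy, the posterior is Gamma(α + Σx, β + Σt) = Gamma(30 + 146, 3 + 36) = Gamma(176, 39).
Predictive mean over a 9-month window = T·E[λ|data] = 9·176/39 = 528/13.

528/13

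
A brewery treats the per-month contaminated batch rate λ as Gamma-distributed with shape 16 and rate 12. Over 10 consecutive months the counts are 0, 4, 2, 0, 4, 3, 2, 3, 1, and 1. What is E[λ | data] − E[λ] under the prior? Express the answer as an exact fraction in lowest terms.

10/33

Total count: 0 + 4 + 2 + 0 + 4 + 3 + 2 + 3 + 1 + 1 = 20.
Total exposure: 10 months.
Gamma(α, β) with Poisson data over total exposure Σt gives posterior Gamma(α+Σx, β+Σt) = Gamma(36, 22).
Posterior mean = 36/22 = 18/11; prior mean = 16/12 = 4/3. Difference = 18/11 − 4/3 = 10/33.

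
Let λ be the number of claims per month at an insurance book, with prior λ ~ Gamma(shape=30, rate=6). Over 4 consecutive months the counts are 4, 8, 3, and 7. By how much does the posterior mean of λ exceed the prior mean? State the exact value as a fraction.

Total count: 4 + 8 + 3 + 7 = 22.
Total exposure: 4 months.
The Gamma prior is conjugate for the Poisson rate, so λ | data ~ Gamma(30+22, 6+4) = Gamma(52, 10).
Posterior mean = 52/10 = 26/5; prior mean = 30/6 = 5. Difference = 26/5 − 5 = 1/5.

1/5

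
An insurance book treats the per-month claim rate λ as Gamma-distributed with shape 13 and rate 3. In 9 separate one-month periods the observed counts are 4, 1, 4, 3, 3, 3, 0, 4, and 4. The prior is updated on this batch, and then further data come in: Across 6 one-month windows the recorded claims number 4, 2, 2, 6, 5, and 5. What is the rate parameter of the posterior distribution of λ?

18

Total count: 4 + 1 + 4 + 3 + 3 + 3 + 0 + 4 + 4 = 26.
Total exposure: 9 months.
After the first batch: Gamma(13 + 26, 3 + 9) = Gamma(39, 12).
Total count: 4 + 2 + 2 + 6 + 5 + 5 = 24.
Total exposure: 6 months.
After the second batch: Gamma(39 + 24, 12 + 6) = Gamma(63, 18).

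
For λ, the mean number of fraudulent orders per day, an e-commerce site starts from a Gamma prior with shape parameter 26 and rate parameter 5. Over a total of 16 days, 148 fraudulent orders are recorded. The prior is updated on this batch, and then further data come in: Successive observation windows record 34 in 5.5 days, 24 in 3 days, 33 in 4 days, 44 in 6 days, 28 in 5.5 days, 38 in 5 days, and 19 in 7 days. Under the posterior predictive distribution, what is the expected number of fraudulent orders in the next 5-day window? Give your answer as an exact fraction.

Total count 148 over total exposure 16 days.
After the first batch: Gamma(26 + 148, 5 + 16) = Gamma(174, 21).
Total count: 34 + 24 + 33 + 44 + 28 + 38 + 19 = 220.
Total exposure: 5.5 + 3 + 4 + 6 + 5.5 + 5 + 7 = 36 days.
After the second batch: Gamma(174 + 220, 21 + 36) = Gamma(394, 57).
Predictive mean over a 5-day window = T·E[λ|data] = 5·394/57 = 1970/57.

1970/57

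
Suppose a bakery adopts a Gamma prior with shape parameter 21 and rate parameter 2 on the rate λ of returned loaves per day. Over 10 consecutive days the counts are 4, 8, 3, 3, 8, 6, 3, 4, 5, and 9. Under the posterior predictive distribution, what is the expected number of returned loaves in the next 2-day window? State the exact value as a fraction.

Total count: 4 + 8 + 3 + 3 + 8 + 6 + 3 + 4 + 5 + 9 = 53.
Total exposure: 10 days.
The Gamma prior is conjugate for the Poisson rate, so λ | data ~ Gamma(21+53, 2+10) = Gamma(74, 12).
Predictive mean over a 2-day window = T·E[λ|data] = 2·74/12 = 37/3.

37/3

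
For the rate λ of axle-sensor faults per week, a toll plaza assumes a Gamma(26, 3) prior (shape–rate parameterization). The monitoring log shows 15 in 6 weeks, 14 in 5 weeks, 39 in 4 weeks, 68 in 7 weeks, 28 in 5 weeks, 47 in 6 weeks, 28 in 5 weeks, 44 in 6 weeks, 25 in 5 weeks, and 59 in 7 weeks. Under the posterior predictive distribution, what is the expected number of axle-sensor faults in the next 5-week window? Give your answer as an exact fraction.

Total count: 15 + 14 + 39 + 68 + 28 + 47 + 28 + 44 + 25 + 59 = 367.
Total exposure: 6 + 5 + 4 + 7 + 5 + 6 + 5 + 6 + 5 + 7 = 56 weeks.
Gamma(α, β) with Poisson data over total exposure Σt gives posterior Gamma(α+Σx, β+Σt) = Gamma(393, 59).
Predictive mean over a 5-week window = T·E[λ|data] = 5·393/59 = 1965/59.

1965/59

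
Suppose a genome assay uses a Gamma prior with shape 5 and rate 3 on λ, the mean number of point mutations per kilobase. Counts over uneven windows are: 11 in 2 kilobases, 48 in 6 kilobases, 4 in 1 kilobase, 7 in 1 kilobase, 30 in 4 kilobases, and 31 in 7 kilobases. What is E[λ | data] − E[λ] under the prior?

4

Total count: 11 + 48 + 4 + 7 + 30 + 31 = 131.
Total exposure: 2 + 6 + 1 + 1 + 4 + 7 = 21 kilobases.
By Gamma–Poisson conjugacy, the posterior is Gamma(α + Σx, β + Σt) = Gamma(5 + 131, 3 + 21) = Gamma(136, 24).
Posterior mean = 136/24 = 17/3; prior mean = 5/3 = 5/3. Difference = 17/3 − 5/3 = 4.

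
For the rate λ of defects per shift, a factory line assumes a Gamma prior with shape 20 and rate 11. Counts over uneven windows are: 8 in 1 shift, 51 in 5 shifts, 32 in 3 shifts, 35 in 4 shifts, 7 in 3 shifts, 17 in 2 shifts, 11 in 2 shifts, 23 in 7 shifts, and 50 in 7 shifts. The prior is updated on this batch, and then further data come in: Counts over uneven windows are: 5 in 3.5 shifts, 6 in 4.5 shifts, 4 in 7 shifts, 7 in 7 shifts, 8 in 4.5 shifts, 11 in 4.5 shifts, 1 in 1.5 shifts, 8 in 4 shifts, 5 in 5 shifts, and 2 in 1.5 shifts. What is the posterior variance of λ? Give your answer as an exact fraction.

Total count: 8 + 51 + 32 + 35 + 7 + 17 + 11 + 23 + 50 = 234.
Total exposure: 1 + 5 + 3 + 4 + 3 + 2 + 2 + 7 + 7 = 34 shifts.
After the first batch: Gamma(20 + 234, 11 + 34) = Gamma(254, 45).
Total count: 5 + 6 + 4 + 7 + 8 + 11 + 1 + 8 + 5 + 2 = 57.
Total exposure: 3.5 + 4.5 + 7 + 7 + 4.5 + 4.5 + 1.5 + 4 + 5 + 1.5 = 43 shifts.
After the second batch: Gamma(254 + 57, 45 + 43) = Gamma(311, 88).
Posterior variance = α'/β'² = 311/7744.

311/7744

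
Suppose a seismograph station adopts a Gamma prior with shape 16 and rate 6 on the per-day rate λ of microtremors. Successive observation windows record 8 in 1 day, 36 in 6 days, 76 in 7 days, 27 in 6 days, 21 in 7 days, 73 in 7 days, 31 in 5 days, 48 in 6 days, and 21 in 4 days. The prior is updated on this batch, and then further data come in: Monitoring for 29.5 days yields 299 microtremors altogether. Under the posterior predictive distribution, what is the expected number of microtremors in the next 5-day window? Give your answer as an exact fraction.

Total count: 8 + 36 + 76 + 27 + 21 + 73 + 31 + 48 + 21 = 341.
Total exposure: 1 + 6 + 7 + 6 + 7 + 7 + 5 + 6 + 4 = 49 days.
After the first batch: Gamma(16 + 341, 6 + 49) = Gamma(357, 55).
Total count 299 over total exposure 29.5 days.
After the second batch: Gamma(357 + 299, 55 + 29.5) = Gamma(656, 169/2).
Predictive mean over a 5-day window = T·E[λ|data] = 5·656/(169/2) = 6560/169.

6560/169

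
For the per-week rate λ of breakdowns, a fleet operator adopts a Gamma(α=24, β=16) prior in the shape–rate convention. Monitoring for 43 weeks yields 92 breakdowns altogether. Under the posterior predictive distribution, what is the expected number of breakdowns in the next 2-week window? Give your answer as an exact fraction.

Total count 92 over total exposure 43 weeks.
Conjugate update: add total count to the shape and total exposure to the rate, giving Gamma(116, 59).
Predictive mean over a 2-week window = T·E[λ|data] = 2·116/59 = 232/59.

232/59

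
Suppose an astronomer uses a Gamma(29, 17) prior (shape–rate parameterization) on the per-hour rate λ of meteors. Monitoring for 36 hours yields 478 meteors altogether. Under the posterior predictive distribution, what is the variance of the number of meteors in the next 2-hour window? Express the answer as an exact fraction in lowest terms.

Total count 478 over total exposure 36 hours.
Posterior: α' = 29 + 478 = 507, β' = 17 + 36 = 53.
The posterior predictive for a window of length T is Negative Binomial with variance T·α'·(β'+T)/β'² = 2·507·55/2809 = 55770/2809.

55770/2809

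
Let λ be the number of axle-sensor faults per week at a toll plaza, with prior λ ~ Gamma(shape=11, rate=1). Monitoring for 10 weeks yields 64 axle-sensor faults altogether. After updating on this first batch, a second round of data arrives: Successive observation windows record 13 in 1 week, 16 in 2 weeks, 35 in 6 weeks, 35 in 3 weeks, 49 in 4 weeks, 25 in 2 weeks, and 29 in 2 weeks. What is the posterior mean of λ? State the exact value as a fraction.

277/31

Total count 64 over total exposure 10 weeks.
After the first batch: Gamma(11 + 64, 1 + 10) = Gamma(75, 11).
Total count: 13 + 16 + 35 + 35 + 49 + 25 + 29 = 202.
Total exposure: 1 + 2 + 6 + 3 + 4 + 2 + 2 = 20 weeks.
After the second batch: Gamma(75 + 202, 11 + 20) = Gamma(277, 31).
Posterior mean = α'/β' = 277/31.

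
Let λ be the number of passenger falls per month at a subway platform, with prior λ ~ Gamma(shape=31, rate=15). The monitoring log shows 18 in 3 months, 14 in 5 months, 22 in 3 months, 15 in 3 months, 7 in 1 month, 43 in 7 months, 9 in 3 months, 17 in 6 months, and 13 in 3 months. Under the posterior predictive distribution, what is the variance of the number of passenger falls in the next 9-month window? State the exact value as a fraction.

14094/343

Total count: 18 + 14 + 22 + 15 + 7 + 43 + 9 + 17 + 13 = 158.
Total exposure: 3 + 5 + 3 + 3 + 1 + 7 + 3 + 6 + 3 = 34 months.
Gamma(α, β) with Poisson data over total exposure Σt gives posterior Gamma(α+Σx, β+Σt) = Gamma(189, 49).
The posterior predictive for a window of length T is Negative Binomial with variance T·α'·(β'+T)/β'² = 9·189·58/2401 = 14094/343.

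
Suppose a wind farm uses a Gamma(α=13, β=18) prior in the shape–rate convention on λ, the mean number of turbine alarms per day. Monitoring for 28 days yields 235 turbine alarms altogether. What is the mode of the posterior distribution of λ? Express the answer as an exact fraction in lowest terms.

Total count 235 over total exposure 28 days.
Gamma(α, β) with Poisson data over total exposure Σt gives posterior Gamma(α+Σx, β+Σt) = Gamma(248, 46).
Posterior mode = (α'−1)/β' = 247/46.

247/46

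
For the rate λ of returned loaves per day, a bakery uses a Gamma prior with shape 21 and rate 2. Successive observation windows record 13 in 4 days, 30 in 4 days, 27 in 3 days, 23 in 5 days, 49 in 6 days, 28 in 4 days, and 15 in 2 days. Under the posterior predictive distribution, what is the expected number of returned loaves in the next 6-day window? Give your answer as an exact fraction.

Total count: 13 + 30 + 27 + 23 + 49 + 28 + 15 = 185.
Total exposure: 4 + 4 + 3 + 5 + 6 + 4 + 2 = 28 days.
The Gamma prior is conjugate for the Poisson rate, so λ | data ~ Gamma(21+185, 2+28) = Gamma(206, 30).
Predictive mean over a 6-day window = T·E[λ|data] = 6·206/30 = 206/5.

206/5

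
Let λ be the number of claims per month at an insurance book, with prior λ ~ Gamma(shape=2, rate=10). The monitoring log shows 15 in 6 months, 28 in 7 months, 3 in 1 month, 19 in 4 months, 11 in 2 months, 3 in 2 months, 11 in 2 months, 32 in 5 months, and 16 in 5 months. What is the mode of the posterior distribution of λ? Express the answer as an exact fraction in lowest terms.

Total count: 15 + 28 + 3 + 19 + 11 + 3 + 11 + 32 + 16 = 138.
Total exposure: 6 + 7 + 1 + 4 + 2 + 2 + 2 + 5 + 5 = 34 months.
The Gamma prior is conjugate for the Poisson rate, so λ | data ~ Gamma(2+138, 10+34) = Gamma(140, 44).
Posterior mode = (α'−1)/β' = 139/44.

139/44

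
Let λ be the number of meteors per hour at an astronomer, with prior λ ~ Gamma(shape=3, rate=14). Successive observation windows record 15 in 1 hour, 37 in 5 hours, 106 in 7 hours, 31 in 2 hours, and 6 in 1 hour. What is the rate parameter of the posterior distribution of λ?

Total count: 15 + 37 + 106 + 31 + 6 = 195.
Total exposure: 1 + 5 + 7 + 2 + 1 = 16 hours.
By Gamma–Poisson conjugacy, the posterior is Gamma(α + Σx, β + Σt) = Gamma(3 + 195, 14 + 16) = Gamma(198, 30).

30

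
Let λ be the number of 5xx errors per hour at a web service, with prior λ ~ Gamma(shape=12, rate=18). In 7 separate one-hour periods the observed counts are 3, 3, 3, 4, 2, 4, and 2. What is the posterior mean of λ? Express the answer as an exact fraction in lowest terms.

33/25

Total count: 3 + 3 + 3 + 4 + 2 + 4 + 2 = 21.
Total exposure: 7 hours.
Conjugate update: add total count to the shape and total exposure to the rate, giving Gamma(33, 25).
Posterior mean = α'/β' = 33/25.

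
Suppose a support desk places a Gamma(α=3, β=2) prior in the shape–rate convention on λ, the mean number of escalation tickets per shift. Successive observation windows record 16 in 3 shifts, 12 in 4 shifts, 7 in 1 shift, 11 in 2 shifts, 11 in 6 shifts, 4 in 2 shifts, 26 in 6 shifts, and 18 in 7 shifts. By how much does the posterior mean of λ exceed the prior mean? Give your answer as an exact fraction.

Total count: 16 + 12 + 7 + 11 + 11 + 4 + 26 + 18 = 105.
Total exposure: 3 + 4 + 1 + 2 + 6 + 2 + 6 + 7 = 31 shifts.
The Gamma prior is conjugate for the Poisson rate, so λ | data ~ Gamma(3+105, 2+31) = Gamma(108, 33).
Posterior mean = 108/33 = 36/11; prior mean = 3/2 = 3/2. Difference = 36/11 − 3/2 = 39/22.

39/22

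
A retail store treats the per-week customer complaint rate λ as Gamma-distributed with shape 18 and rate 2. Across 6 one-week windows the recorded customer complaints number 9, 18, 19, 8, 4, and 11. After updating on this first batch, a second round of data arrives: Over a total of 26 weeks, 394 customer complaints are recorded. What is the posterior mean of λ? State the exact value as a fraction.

481/34

Total count: 9 + 18 + 19 + 8 + 4 + 11 = 69.
Total exposure: 6 weeks.
After the first batch: Gamma(18 + 69, 2 + 6) = Gamma(87, 8).
Total count 394 over total exposure 26 weeks.
After the second batch: Gamma(87 + 394, 8 + 26) = Gamma(481, 34).
Posterior mean = α'/β' = 481/34.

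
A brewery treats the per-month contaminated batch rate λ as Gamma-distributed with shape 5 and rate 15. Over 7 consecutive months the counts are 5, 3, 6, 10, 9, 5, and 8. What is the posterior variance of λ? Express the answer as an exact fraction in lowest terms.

51/484

Total count: 5 + 3 + 6 + 10 + 9 + 5 + 8 = 46.
Total exposure: 7 months.
Posterior: α' = 5 + 46 = 51, β' = 15 + 7 = 22.
Posterior variance = α'/β'² = 51/484.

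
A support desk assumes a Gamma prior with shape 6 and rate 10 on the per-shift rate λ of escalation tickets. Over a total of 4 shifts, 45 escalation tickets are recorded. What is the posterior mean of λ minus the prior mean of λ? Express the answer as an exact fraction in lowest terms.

Total count 45 over total exposure 4 shifts.
By Gamma–Poisson conjugacy, the posterior is Gamma(α + Σx, β + Σt) = Gamma(6 + 45, 10 + 4) = Gamma(51, 14).
Posterior mean = 51/14 = 51/14; prior mean = 6/10 = 3/5. Difference = 51/14 − 3/5 = 213/70.

213/70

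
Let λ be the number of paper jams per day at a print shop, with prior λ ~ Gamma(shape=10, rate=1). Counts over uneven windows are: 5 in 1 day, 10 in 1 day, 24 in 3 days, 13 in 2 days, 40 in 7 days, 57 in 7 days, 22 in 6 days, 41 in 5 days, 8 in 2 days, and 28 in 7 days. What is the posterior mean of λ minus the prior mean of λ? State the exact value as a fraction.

Total count: 5 + 10 + 24 + 13 + 40 + 57 + 22 + 41 + 8 + 28 = 248.
Total exposure: 1 + 1 + 3 + 2 + 7 + 7 + 6 + 5 + 2 + 7 = 41 days.
Conjugate update: add total count to the shape and total exposure to the rate, giving Gamma(258, 42).
Posterior mean = 258/42 = 43/7; prior mean = 10/1 = 10. Difference = 43/7 − 10 = -27/7.

-27/7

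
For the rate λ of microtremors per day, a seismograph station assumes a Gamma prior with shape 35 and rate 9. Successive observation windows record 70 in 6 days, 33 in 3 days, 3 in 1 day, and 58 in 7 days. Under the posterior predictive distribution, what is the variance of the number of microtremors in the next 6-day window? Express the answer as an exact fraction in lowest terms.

Total count: 70 + 33 + 3 + 58 = 164.
Total exposure: 6 + 3 + 1 + 7 = 17 days.
By Gamma–Poisson conjugacy, the posterior is Gamma(α + Σx, β + Σt) = Gamma(35 + 164, 9 + 17) = Gamma(199, 26).
The posterior predictive for a window of length T is Negative Binomial with variance T·α'·(β'+T)/β'² = 6·199·32/676 = 9552/169.

9552/169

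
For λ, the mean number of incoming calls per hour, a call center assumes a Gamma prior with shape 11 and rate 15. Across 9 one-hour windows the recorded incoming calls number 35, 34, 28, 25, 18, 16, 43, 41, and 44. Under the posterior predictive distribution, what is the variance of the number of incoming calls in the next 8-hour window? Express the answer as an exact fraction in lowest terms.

Total count: 35 + 34 + 28 + 25 + 18 + 16 + 43 + 41 + 44 = 284.
Total exposure: 9 hours.
By Gamma–Poisson conjugacy, the posterior is Gamma(α + Σx, β + Σt) = Gamma(11 + 284, 15 + 9) = Gamma(295, 24).
The posterior predictive for a window of length T is Negative Binomial with variance T·α'·(β'+T)/β'² = 8·295·32/576 = 1180/9.

1180/9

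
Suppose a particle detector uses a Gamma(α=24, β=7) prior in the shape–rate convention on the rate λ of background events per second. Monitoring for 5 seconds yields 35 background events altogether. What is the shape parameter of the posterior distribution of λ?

Total count 35 over total exposure 5 seconds.
Posterior: α' = 24 + 35 = 59, β' = 7 + 5 = 12.

59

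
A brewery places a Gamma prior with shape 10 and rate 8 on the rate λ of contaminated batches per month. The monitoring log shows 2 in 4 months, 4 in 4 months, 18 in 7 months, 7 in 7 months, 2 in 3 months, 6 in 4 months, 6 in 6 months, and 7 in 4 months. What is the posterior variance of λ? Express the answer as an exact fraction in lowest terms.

Total count: 2 + 4 + 18 + 7 + 2 + 6 + 6 + 7 = 52.
Total exposure: 4 + 4 + 7 + 7 + 3 + 4 + 6 + 4 = 39 months.
Conjugate update: add total count to the shape and total exposure to the rate, giving Gamma(62, 47).
Posterior variance = α'/β'² = 62/2209.

62/2209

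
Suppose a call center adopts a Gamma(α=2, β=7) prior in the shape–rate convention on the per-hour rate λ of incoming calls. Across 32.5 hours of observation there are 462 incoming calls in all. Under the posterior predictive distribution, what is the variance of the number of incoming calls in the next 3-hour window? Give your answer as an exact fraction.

236640/6241

Total count 462 over total exposure 32.5 hours.
By Gamma–Poisson conjugacy, the posterior is Gamma(α + Σx, β + Σt) = Gamma(2 + 462, 7 + 32.5) = Gamma(464, 79/2).
The posterior predictive for a window of length T is Negative Binomial with variance T·α'·(β'+T)/β'² = 3·464·(85/2)/(6241/4) = 236640/6241.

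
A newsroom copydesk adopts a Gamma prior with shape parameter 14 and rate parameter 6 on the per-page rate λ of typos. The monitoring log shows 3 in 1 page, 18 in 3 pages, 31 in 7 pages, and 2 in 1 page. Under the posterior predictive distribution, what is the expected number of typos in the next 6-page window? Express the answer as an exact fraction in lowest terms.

Total count: 3 + 18 + 31 + 2 = 54.
Total exposure: 1 + 3 + 7 + 1 = 12 pages.
By Gamma–Poisson conjugacy, the posterior is Gamma(α + Σx, β + Σt) = Gamma(14 + 54, 6 + 12) = Gamma(68, 18).
Predictive mean over a 6-page window = T·E[λ|data] = 6·68/18 = 68/3.

68/3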